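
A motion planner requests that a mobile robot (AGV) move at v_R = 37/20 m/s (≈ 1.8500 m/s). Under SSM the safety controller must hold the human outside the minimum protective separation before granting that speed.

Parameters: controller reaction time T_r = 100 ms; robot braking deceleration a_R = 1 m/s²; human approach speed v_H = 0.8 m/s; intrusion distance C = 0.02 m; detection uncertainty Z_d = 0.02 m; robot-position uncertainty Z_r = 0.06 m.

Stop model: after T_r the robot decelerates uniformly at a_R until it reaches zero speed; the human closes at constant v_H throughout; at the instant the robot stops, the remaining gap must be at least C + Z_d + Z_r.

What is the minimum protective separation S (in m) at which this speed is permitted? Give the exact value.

stop time T_s = (37/20)/1 = 1.8500 s
robot in T_r: 1.8500·0.1000 = 0.1850 m
robot covers 1.8500·1.8500 − ½·1.0000·1.8500² = 1.7112 m while stopping
human closes 0.8000·1.9500 = 1.5600 m
residual clearance needed = 0.0200+0.0200+0.0600 = 0.1000 m
S_min ≈ 0.1850+1.7112+1.5600+0.1000  ⇒  S_min = 569/160 m

S_min = 569/160 m = 3.5562 m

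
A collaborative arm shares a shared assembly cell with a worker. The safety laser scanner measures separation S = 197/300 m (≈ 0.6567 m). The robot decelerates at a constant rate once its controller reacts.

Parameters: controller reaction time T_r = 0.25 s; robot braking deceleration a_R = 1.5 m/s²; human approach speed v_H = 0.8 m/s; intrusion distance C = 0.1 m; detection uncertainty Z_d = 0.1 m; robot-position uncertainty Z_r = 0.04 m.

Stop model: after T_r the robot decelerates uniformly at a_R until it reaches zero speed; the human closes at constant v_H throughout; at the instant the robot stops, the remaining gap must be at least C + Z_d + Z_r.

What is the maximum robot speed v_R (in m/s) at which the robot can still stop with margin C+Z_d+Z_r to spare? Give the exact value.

quadratic (1/3)·v² + (47/60)·v + (-13/60) = 0
  disc = (47/60)² − 4·(1/3)·(-13/60) = 361/400 ; √disc = 19/20
  v_R = (−(47/60) + 19/20) / (2·(1/3)) = 1/4 m/s
check:
braking lasts T_s = (1/4)/(3/2) = 0.1667 s
reaction-phase robot travel = 0.2500·0.2500 = 0.0625 m
robot covers 0.2500·0.1667 − ½·1.5000·0.1667² = 0.0208 m while stopping
human closes 0.8000·0.4167 = 0.3333 m
residual clearance needed = 0.1000+0.1000+0.0400 = 0.2400 m
sum ≈ 0.0625+0.0208+0.3333+0.2400 ≈ 0.6567 m = S ✓

v_R_max = 1/4 m/s = 0.2500 m/s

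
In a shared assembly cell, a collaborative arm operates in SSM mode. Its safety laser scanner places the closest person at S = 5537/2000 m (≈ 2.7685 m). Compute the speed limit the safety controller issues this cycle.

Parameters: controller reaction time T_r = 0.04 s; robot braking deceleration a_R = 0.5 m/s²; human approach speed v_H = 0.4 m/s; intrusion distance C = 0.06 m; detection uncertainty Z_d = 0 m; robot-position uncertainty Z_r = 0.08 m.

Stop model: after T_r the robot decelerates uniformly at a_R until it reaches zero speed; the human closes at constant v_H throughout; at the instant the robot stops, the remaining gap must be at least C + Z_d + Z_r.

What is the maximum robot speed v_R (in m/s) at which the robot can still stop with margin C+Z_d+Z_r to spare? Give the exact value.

at the boundary: (1)·v² + (21/25)·v + (-209/80) = 0
  disc = (21/25)² − 4·(1)·(-209/80) = 27889/2500 ; √disc = 167/50
  v_R = (−(21/25) + 167/50) / (2·(1)) = 5/4 m/s
check:
braking lasts T_s = (5/4)/(1/2) = 2.5000 s
robot in T_r: 1.2500·0.0400 = 0.0500 m
braking distance = 1.2500²/(2·0.5000) = 1.5625 m
human over T_r+T_s: 0.4000·(0.0400+2.5000) = 1.0160 m
C+Z_d+Z_r = 0.0600+0.0000+0.0800 = 0.1400 m
sum ≈ 0.0500+1.5625+1.0160+0.1400 ≈ 2.7685 m = S ✓

v_R_max = 5/4 m/s = 1.2500 m/s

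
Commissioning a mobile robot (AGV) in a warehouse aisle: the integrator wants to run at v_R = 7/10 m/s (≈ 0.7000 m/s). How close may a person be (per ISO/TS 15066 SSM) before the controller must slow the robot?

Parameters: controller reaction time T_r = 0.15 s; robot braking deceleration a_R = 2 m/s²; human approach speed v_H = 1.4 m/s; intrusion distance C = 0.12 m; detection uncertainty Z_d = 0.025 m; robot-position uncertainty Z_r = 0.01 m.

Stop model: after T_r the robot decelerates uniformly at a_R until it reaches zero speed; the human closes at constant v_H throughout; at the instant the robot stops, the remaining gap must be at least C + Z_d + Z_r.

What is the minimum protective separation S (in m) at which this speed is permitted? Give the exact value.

T_s = v_R/a_R = (7/10)/2 = 0.3500 s
robot in T_r: 0.7000·0.1500 = 0.1050 m
robot covers 0.7000·0.3500 − ½·2.0000·0.3500² = 0.1225 m while stopping
human closes 1.4000·0.5000 = 0.7000 m
C+Z_d+Z_r = 0.1200+0.0250+0.0100 = 0.1550 m
S_min ≈ 0.1050+0.1225+0.7000+0.1550  ⇒  S_min = 433/400 m

S_min = 433/400 m = 1.0825 m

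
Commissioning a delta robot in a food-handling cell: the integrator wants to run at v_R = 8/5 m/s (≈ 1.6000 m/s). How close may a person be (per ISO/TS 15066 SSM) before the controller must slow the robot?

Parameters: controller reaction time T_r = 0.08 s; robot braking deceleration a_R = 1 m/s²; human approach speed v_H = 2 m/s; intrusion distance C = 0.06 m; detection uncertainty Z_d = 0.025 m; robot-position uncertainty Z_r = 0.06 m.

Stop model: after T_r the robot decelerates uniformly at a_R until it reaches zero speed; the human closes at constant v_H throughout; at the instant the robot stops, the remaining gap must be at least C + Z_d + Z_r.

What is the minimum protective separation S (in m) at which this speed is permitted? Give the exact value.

stop time T_s = (8/5)/1 = 1.6000 s
robot covers v_R·T_r = 1.6000·0.0800 = 0.1280 m before braking
robot covers 1.6000·1.6000 − ½·1.0000·1.6000² = 1.2800 m while stopping
human over T_r+T_s: 2.0000·(0.0800+1.6000) = 3.3600 m
residual clearance needed = 0.0600+0.0250+0.0600 = 0.1450 m
S_min ≈ 0.1280+1.2800+3.3600+0.1450  ⇒  S_min = 4913/1000 m

S_min = 4913/1000 m = 4.9130 m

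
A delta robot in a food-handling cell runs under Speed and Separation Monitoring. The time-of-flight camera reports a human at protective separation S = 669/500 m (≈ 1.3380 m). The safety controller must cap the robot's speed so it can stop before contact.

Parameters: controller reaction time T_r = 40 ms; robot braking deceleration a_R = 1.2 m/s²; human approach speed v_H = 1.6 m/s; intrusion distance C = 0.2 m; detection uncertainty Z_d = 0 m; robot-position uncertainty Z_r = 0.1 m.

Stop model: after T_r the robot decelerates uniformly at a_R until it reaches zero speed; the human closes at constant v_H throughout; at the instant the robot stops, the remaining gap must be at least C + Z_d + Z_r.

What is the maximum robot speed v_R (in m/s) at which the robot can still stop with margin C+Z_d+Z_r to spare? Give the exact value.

v_R_max = 3/5 m/s = 0.6000 m/s

quadratic (5/12)·v² + (103/75)·v + (-487/500) = 0
  disc = (103/75)² − 4·(5/12)·(-487/500) = 78961/22500 ; √disc = 281/150
  v_R = (−(103/75) + 281/150) / (2·(5/12)) = 3/5 m/s
check:
braking lasts T_s = (3/5)/(6/5) = 0.5000 s
robot in T_r: 0.6000·0.0400 = 0.0240 m
robot under decel: 0.6000²/(2·1.2000) = 0.1500 m
human over T_r+T_s: 1.6000·(0.0400+0.5000) = 0.8640 m
residual clearance needed = 0.2000+0.0000+0.1000 = 0.3000 m
sum ≈ 0.0240+0.1500+0.8640+0.3000 ≈ 1.3380 m = S ✓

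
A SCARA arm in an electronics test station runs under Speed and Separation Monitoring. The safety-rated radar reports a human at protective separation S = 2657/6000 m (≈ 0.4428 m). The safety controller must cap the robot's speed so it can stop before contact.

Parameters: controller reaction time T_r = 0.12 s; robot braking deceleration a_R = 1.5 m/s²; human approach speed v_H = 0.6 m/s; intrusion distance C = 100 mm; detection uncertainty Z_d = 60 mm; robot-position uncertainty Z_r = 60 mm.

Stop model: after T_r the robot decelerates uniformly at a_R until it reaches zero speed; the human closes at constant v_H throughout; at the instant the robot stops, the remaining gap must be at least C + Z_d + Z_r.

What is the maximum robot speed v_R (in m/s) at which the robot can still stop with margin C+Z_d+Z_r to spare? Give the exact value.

v_R_max = 1/4 m/s = 0.2500 m/s

collect terms ⇒ (1/3)·v_R² + (13/25)·v_R + (-181/1200) = 0
  disc = (13/25)² − 4·(1/3)·(-181/1200) = 10609/22500 ; √disc = 103/150
  v_R = (−(13/25) + 103/150) / (2·(1/3)) = 1/4 m/s
check:
stop time T_s = (1/4)/(3/2) = 0.1667 s
robot covers v_R·T_r = 0.2500·0.1200 = 0.0300 m before braking
robot under decel: 0.2500²/(2·1.5000) = 0.0208 m
human closes 0.6000·0.2867 = 0.1720 m
C+Z_d+Z_r = 0.1000+0.0600+0.0600 = 0.2200 m
sum ≈ 0.0300+0.0208+0.1720+0.2200 ≈ 0.4428 m = S ✓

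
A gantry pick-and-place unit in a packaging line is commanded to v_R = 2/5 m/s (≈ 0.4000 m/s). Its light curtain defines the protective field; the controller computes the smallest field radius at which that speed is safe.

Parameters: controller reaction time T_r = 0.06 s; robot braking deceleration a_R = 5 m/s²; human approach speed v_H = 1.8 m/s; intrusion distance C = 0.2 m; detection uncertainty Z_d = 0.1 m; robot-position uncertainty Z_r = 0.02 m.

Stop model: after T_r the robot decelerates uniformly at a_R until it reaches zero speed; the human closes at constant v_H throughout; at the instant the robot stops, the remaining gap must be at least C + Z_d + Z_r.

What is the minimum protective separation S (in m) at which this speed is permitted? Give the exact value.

stop time T_s = (2/5)/5 = 0.0800 s
robot covers v_R·T_r = 0.4000·0.0600 = 0.0240 m before braking
braking distance = 0.4000²/(2·5.0000) = 0.0160 m
person approaches 1.8000·(0.0600+0.0800) = 0.2520 m
margins: 0.2000+0.1000+0.0200 = 0.3200 m
S_min ≈ 0.0240+0.0160+0.2520+0.3200  ⇒  S_min = 153/250 m

S_min = 153/250 m = 0.6120 m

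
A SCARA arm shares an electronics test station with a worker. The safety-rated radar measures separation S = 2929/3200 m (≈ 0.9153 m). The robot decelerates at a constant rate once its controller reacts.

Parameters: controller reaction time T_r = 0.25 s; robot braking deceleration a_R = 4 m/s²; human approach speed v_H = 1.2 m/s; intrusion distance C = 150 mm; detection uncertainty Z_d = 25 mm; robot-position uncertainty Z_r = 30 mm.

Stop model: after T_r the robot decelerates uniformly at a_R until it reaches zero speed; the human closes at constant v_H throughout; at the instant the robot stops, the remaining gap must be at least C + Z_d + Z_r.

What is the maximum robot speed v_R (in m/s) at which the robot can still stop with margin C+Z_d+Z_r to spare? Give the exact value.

collect terms ⇒ (1/8)·v_R² + (11/20)·v_R + (-1313/3200) = 0
  disc = (11/20)² − 4·(1/8)·(-1313/3200) = 3249/6400 ; √disc = 57/80
  v_R = (−(11/20) + 57/80) / (2·(1/8)) = 13/20 m/s
check:
stop time T_s = (13/20)/4 = 0.1625 s
robot covers v_R·T_r = 0.6500·0.2500 = 0.1625 m before braking
robot under decel: 0.6500²/(2·4.0000) = 0.0528 m
human closes 1.2000·0.4125 = 0.4950 m
residual clearance needed = 0.1500+0.0250+0.0300 = 0.2050 m
sum ≈ 0.1625+0.0528+0.4950+0.2050 ≈ 0.9153 m = S ✓

v_R_max = 13/20 m/s = 0.6500 m/s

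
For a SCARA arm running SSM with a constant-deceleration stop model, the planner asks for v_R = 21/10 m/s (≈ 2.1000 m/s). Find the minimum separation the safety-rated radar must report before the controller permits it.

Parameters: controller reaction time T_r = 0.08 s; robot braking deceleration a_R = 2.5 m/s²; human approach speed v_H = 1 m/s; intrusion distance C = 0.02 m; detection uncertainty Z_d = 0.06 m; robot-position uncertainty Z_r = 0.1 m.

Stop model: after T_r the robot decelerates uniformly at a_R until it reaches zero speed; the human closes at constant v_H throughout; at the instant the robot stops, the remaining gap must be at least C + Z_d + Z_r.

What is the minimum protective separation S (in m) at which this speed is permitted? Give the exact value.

braking lasts T_s = (21/10)/(5/2) = 0.8400 s
robot covers v_R·T_r = 2.1000·0.0800 = 0.1680 m before braking
braking distance = 2.1000²/(2·2.5000) = 0.8820 m
human over T_r+T_s: 1.0000·(0.0800+0.8400) = 0.9200 m
C+Z_d+Z_r = 0.0200+0.0600+0.1000 = 0.1800 m
S_min ≈ 0.1680+0.8820+0.9200+0.1800  ⇒  S_min = 43/20 m

S_min = 43/20 m = 2.1500 m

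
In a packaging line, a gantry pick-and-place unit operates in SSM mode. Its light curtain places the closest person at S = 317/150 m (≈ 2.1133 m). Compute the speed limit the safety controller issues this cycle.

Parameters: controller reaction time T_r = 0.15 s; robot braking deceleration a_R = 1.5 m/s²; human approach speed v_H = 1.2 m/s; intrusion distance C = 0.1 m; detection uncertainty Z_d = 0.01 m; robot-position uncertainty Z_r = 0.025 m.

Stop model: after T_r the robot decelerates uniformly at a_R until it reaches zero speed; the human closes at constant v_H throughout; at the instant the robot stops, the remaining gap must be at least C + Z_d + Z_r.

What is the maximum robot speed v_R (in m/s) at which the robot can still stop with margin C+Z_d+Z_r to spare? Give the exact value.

quadratic (1/3)·v² + (19/20)·v + (-1079/600) = 0
  disc = (19/20)² − 4·(1/3)·(-1079/600) = 11881/3600 ; √disc = 109/60
  v_R = (−(19/20) + 109/60) / (2·(1/3)) = 13/10 m/s
check:
braking lasts T_s = (13/10)/(3/2) = 0.8667 s
robot covers v_R·T_r = 1.3000·0.1500 = 0.1950 m before braking
robot under decel: 1.3000²/(2·1.5000) = 0.5633 m
person approaches 1.2000·(0.1500+0.8667) = 1.2200 m
C+Z_d+Z_r = 0.1000+0.0100+0.0250 = 0.1350 m
sum ≈ 0.1950+0.5633+1.2200+0.1350 ≈ 2.1133 m = S ✓

v_R_max = 13/10 m/s = 1.3000 m/s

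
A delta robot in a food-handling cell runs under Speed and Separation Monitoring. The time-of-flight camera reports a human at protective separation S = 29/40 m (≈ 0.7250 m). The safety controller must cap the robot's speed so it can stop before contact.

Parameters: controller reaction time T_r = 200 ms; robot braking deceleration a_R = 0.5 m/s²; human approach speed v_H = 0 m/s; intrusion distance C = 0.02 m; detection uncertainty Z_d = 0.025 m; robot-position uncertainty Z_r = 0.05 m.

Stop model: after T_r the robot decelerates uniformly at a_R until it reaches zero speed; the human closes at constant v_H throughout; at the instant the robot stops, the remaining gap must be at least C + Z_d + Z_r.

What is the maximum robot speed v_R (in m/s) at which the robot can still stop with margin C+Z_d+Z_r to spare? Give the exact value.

v_R_max = 7/10 m/s = 0.7000 m/s

quadratic (1)·v² + (1/5)·v + (-63/100) = 0
  disc = (1/5)² − 4·(1)·(-63/100) = 64/25 ; √disc = 8/5
  v_R = (−(1/5) + 8/5) / (2·(1)) = 7/10 m/s
check:
T_s = v_R/a_R = (7/10)/(1/2) = 1.4000 s
robot in T_r: 0.7000·0.2000 = 0.1400 m
braking distance = 0.7000²/(2·0.5000) = 0.4900 m
person approaches 0.0000·(0.2000+1.4000) = 0.0000 m
margins: 0.0200+0.0250+0.0500 = 0.0950 m
sum ≈ 0.1400+0.4900+0.0000+0.0950 ≈ 0.7250 m = S ✓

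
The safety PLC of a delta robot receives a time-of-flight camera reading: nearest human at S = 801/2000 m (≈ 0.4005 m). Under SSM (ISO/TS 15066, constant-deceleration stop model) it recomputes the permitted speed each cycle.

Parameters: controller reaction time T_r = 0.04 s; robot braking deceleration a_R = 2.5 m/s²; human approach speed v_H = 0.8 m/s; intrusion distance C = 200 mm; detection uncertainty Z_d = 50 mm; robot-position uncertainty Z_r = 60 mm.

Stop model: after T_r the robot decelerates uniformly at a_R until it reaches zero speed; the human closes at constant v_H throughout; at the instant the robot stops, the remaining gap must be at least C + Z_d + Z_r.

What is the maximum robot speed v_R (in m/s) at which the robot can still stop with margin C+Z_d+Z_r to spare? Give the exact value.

v_R_max = 3/20 m/s = 0.1500 m/s

quadratic (1/5)·v² + (9/25)·v + (-117/2000) = 0
  disc = (9/25)² − 4·(1/5)·(-117/2000) = 441/2500 ; √disc = 21/50
  v_R = (−(9/25) + 21/50) / (2·(1/5)) = 3/20 m/s
check:
braking lasts T_s = (3/20)/(5/2) = 0.0600 s
robot in T_r: 0.1500·0.0400 = 0.0060 m
robot covers 0.1500·0.0600 − ½·2.5000·0.0600² = 0.0045 m while stopping
human over T_r+T_s: 0.8000·(0.0400+0.0600) = 0.0800 m
residual clearance needed = 0.2000+0.0500+0.0600 = 0.3100 m
sum ≈ 0.0060+0.0045+0.0800+0.3100 ≈ 0.4005 m = S ✓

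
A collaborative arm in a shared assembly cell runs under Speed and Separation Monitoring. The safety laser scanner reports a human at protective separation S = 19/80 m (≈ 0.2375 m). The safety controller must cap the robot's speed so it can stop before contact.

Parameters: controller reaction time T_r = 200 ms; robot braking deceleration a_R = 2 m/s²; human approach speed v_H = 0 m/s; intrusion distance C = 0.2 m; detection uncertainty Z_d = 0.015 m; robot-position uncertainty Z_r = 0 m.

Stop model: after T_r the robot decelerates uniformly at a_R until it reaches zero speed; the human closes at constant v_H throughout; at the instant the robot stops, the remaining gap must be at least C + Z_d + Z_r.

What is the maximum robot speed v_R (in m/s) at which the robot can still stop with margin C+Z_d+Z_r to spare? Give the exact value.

collect terms ⇒ (1/4)·v_R² + (1/5)·v_R + (-9/400) = 0
  disc = (1/5)² − 4·(1/4)·(-9/400) = 1/16 ; √disc = 1/4
  v_R = (−(1/5) + 1/4) / (2·(1/4)) = 1/10 m/s
check:
stop time T_s = (1/10)/2 = 0.0500 s
robot covers v_R·T_r = 0.1000·0.2000 = 0.0200 m before braking
robot under decel: 0.1000²/(2·2.0000) = 0.0025 m
human over T_r+T_s: 0.0000·(0.2000+0.0500) = 0.0000 m
margins: 0.2000+0.0150+0.0000 = 0.2150 m
sum ≈ 0.0200+0.0025+0.0000+0.2150 ≈ 0.2375 m = S ✓

v_R_max = 1/10 m/s = 0.1000 m/s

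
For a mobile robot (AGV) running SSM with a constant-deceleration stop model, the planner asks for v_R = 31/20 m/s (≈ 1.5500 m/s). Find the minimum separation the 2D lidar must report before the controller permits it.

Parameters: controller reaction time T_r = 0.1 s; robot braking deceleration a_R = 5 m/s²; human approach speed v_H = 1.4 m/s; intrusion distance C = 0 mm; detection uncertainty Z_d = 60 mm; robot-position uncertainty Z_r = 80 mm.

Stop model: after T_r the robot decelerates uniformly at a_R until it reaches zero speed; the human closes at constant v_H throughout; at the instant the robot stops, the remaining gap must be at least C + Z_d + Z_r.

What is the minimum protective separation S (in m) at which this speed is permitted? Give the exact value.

T_s = v_R/a_R = (31/20)/5 = 0.3100 s
reaction-phase robot travel = 1.5500·0.1000 = 0.1550 m
robot under decel: 1.5500²/(2·5.0000) = 0.2402 m
person approaches 1.4000·(0.1000+0.3100) = 0.5740 m
margins: 0.0000+0.0600+0.0800 = 0.1400 m
S_min ≈ 0.1550+0.2402+0.5740+0.1400  ⇒  S_min = 4437/4000 m

S_min = 4437/4000 m = 1.1093 m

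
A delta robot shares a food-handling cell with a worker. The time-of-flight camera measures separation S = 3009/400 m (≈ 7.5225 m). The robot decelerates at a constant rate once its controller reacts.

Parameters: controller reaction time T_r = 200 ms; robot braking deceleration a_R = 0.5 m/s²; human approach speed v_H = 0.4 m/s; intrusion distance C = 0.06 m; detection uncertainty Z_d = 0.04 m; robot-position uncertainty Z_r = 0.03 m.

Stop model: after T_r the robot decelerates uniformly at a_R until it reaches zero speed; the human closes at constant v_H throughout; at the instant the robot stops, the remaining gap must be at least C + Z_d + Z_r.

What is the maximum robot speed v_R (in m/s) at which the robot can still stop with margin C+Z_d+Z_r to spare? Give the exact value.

quadratic (1)·v² + (1)·v + (-117/16) = 0
  disc = (1)² − 4·(1)·(-117/16) = 121/4 ; √disc = 11/2
  v_R = (−(1) + 11/2) / (2·(1)) = 9/4 m/s
check:
braking lasts T_s = (9/4)/(1/2) = 4.5000 s
reaction-phase robot travel = 2.2500·0.2000 = 0.4500 m
robot under decel: 2.2500²/(2·0.5000) = 5.0625 m
human closes 0.4000·4.7000 = 1.8800 m
margins: 0.0600+0.0400+0.0300 = 0.1300 m
sum ≈ 0.4500+5.0625+1.8800+0.1300 ≈ 7.5225 m = S ✓

v_R_max = 9/4 m/s = 2.2500 m/s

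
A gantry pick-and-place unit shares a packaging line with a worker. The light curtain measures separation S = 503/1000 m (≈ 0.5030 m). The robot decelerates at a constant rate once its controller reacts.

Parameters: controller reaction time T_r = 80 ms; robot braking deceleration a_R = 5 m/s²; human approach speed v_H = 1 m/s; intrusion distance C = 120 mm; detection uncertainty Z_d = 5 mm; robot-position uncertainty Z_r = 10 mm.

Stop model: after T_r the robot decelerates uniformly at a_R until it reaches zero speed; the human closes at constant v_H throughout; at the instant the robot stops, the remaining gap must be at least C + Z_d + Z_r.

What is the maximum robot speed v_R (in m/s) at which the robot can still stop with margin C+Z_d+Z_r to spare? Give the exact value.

quadratic (1/10)·v² + (7/25)·v + (-36/125) = 0
  disc = (7/25)² − 4·(1/10)·(-36/125) = 121/625 ; √disc = 11/25
  v_R = (−(7/25) + 11/25) / (2·(1/10)) = 4/5 m/s
check:
stop time T_s = (4/5)/5 = 0.1600 s
robot covers v_R·T_r = 0.8000·0.0800 = 0.0640 m before braking
robot under decel: 0.8000²/(2·5.0000) = 0.0640 m
person approaches 1.0000·(0.0800+0.1600) = 0.2400 m
margins: 0.1200+0.0050+0.0100 = 0.1350 m
sum ≈ 0.0640+0.0640+0.2400+0.1350 ≈ 0.5030 m = S ✓

v_R_max = 4/5 m/s = 0.8000 m/s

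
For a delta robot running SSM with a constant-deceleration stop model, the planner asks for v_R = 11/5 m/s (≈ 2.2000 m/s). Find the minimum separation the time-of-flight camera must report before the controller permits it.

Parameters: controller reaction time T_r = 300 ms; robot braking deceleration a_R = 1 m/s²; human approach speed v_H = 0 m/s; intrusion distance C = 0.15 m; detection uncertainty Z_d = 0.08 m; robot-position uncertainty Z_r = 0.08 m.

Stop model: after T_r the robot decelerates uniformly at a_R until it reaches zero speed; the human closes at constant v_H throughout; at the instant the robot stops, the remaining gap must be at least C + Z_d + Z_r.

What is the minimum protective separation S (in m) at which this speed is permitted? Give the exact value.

S_min = 339/100 m = 3.3900 m

stop time T_s = (11/5)/1 = 2.2000 s
reaction-phase robot travel = 2.2000·0.3000 = 0.6600 m
robot covers 2.2000·2.2000 − ½·1.0000·2.2000² = 2.4200 m while stopping
human closes 0.0000·2.5000 = 0.0000 m
residual clearance needed = 0.1500+0.0800+0.0800 = 0.3100 m
S_min ≈ 0.6600+2.4200+0.0000+0.3100  ⇒  S_min = 339/100 m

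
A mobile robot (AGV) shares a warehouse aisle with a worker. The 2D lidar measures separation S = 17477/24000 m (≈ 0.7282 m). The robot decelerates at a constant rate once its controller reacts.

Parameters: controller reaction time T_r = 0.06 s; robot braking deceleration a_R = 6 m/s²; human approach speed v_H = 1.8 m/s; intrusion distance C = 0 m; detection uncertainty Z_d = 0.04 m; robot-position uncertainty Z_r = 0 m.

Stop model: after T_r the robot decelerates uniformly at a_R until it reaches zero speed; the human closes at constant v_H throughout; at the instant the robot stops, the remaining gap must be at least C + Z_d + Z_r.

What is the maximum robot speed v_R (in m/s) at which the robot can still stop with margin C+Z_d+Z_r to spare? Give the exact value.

v_R_max = 5/4 m/s = 1.2500 m/s

quadratic (1/12)·v² + (9/25)·v + (-557/960) = 0
  disc = (9/25)² − 4·(1/12)·(-557/960) = 116281/360000 ; √disc = 341/600
  v_R = (−(9/25) + 341/600) / (2·(1/12)) = 5/4 m/s
check:
stop time T_s = (5/4)/6 = 0.2083 s
reaction-phase robot travel = 1.2500·0.0600 = 0.0750 m
robot under decel: 1.2500²/(2·6.0000) = 0.1302 m
human over T_r+T_s: 1.8000·(0.0600+0.2083) = 0.4830 m
C+Z_d+Z_r = 0.0000+0.0400+0.0000 = 0.0400 m
sum ≈ 0.0750+0.1302+0.4830+0.0400 ≈ 0.7282 m = S ✓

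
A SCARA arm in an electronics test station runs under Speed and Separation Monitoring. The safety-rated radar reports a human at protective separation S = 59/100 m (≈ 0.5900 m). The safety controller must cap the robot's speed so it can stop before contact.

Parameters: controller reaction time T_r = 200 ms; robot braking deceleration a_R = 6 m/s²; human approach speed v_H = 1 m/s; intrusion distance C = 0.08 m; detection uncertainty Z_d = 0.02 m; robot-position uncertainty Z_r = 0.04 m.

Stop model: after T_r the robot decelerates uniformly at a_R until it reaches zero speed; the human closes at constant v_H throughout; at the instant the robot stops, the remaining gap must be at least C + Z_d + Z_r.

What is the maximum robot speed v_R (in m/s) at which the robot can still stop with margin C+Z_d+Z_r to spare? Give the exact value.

collect terms ⇒ (1/12)·v_R² + (11/30)·v_R + (-1/4) = 0
  disc = (11/30)² − 4·(1/12)·(-1/4) = 49/225 ; √disc = 7/15
  v_R = (−(11/30) + 7/15) / (2·(1/12)) = 3/5 m/s
check:
stop time T_s = (3/5)/6 = 0.1000 s
reaction-phase robot travel = 0.6000·0.2000 = 0.1200 m
robot under decel: 0.6000²/(2·6.0000) = 0.0300 m
person approaches 1.0000·(0.2000+0.1000) = 0.3000 m
C+Z_d+Z_r = 0.0800+0.0200+0.0400 = 0.1400 m
sum ≈ 0.1200+0.0300+0.3000+0.1400 ≈ 0.5900 m = S ✓

v_R_max = 3/5 m/s = 0.6000 m/s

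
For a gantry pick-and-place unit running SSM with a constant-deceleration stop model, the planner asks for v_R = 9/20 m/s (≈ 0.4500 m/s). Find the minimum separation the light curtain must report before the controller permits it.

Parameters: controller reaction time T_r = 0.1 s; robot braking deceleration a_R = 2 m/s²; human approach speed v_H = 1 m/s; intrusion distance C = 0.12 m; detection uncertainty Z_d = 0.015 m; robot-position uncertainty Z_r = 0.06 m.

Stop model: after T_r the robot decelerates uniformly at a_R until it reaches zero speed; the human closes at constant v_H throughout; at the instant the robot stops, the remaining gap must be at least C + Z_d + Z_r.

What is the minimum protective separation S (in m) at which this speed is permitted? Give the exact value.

S_min = 197/320 m = 0.6156 m

stop time T_s = (9/20)/2 = 0.2250 s
robot covers v_R·T_r = 0.4500·0.1000 = 0.0450 m before braking
robot covers 0.4500·0.2250 − ½·2.0000·0.2250² = 0.0506 m while stopping
person approaches 1.0000·(0.1000+0.2250) = 0.3250 m
margins: 0.1200+0.0150+0.0600 = 0.1950 m
S_min ≈ 0.0450+0.0506+0.3250+0.1950  ⇒  S_min = 197/320 m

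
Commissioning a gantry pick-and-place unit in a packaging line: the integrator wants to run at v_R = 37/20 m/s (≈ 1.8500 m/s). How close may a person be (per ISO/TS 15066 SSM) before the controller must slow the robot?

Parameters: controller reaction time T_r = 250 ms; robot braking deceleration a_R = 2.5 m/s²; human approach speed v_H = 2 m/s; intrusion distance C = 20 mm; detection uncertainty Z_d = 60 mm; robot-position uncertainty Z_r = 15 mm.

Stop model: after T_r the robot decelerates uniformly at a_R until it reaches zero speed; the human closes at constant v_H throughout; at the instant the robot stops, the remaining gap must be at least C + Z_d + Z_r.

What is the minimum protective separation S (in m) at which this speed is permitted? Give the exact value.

T_s = v_R/a_R = (37/20)/(5/2) = 0.7400 s
robot covers v_R·T_r = 1.8500·0.2500 = 0.4625 m before braking
robot under decel: 1.8500²/(2·2.5000) = 0.6845 m
human over T_r+T_s: 2.0000·(0.2500+0.7400) = 1.9800 m
margins: 0.0200+0.0600+0.0150 = 0.0950 m
S_min ≈ 0.4625+0.6845+1.9800+0.0950  ⇒  S_min = 1611/500 m

S_min = 1611/500 m = 3.2220 m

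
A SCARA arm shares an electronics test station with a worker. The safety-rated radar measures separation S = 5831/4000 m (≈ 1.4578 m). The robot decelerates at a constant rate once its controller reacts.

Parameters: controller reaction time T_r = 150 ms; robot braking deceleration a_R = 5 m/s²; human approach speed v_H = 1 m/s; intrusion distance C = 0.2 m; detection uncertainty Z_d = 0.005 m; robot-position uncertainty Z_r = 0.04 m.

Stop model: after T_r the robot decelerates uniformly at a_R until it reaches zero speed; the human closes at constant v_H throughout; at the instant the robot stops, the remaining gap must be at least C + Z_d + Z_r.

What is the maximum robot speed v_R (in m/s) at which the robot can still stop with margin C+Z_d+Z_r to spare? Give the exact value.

v_R_max = 39/20 m/s = 1.9500 m/s

collect terms ⇒ (1/10)·v_R² + (7/20)·v_R + (-4251/4000) = 0
  disc = (7/20)² − 4·(1/10)·(-4251/4000) = 1369/2500 ; √disc = 37/50
  v_R = (−(7/20) + 37/50) / (2·(1/10)) = 39/20 m/s
check:
braking lasts T_s = (39/20)/5 = 0.3900 s
reaction-phase robot travel = 1.9500·0.1500 = 0.2925 m
robot under decel: 1.9500²/(2·5.0000) = 0.3802 m
human closes 1.0000·0.5400 = 0.5400 m
C+Z_d+Z_r = 0.2000+0.0050+0.0400 = 0.2450 m
sum ≈ 0.2925+0.3802+0.5400+0.2450 ≈ 1.4578 m = S ✓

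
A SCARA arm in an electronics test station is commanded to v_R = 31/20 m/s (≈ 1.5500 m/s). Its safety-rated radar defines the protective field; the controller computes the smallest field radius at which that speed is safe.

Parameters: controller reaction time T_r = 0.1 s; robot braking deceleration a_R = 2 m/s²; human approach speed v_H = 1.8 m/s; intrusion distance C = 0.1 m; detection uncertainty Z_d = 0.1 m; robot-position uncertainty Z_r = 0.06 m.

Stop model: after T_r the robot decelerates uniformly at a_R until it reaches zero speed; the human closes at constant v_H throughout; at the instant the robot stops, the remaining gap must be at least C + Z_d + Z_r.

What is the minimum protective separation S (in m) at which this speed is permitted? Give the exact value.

stop time T_s = (31/20)/2 = 0.7750 s
robot in T_r: 1.5500·0.1000 = 0.1550 m
robot under decel: 1.5500²/(2·2.0000) = 0.6006 m
person approaches 1.8000·(0.1000+0.7750) = 1.5750 m
residual clearance needed = 0.1000+0.1000+0.0600 = 0.2600 m
S_min ≈ 0.1550+0.6006+1.5750+0.2600  ⇒  S_min = 829/320 m

S_min = 829/320 m = 2.5906 m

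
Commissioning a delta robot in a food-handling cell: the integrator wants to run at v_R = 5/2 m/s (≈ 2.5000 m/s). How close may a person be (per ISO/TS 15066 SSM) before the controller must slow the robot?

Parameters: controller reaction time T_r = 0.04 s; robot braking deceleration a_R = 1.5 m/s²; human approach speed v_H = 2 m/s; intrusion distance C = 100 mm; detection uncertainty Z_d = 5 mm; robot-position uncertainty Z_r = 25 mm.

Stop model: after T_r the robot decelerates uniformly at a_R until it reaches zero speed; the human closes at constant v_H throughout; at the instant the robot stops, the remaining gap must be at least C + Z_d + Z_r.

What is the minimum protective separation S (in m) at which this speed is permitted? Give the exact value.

T_s = v_R/a_R = (5/2)/(3/2) = 1.6667 s
reaction-phase robot travel = 2.5000·0.0400 = 0.1000 m
robot covers 2.5000·1.6667 − ½·1.5000·1.6667² = 2.0833 m while stopping
human over T_r+T_s: 2.0000·(0.0400+1.6667) = 3.4133 m
margins: 0.1000+0.0050+0.0250 = 0.1300 m
S_min ≈ 0.1000+2.0833+3.4133+0.1300  ⇒  S_min = 859/150 m

S_min = 859/150 m = 5.7267 m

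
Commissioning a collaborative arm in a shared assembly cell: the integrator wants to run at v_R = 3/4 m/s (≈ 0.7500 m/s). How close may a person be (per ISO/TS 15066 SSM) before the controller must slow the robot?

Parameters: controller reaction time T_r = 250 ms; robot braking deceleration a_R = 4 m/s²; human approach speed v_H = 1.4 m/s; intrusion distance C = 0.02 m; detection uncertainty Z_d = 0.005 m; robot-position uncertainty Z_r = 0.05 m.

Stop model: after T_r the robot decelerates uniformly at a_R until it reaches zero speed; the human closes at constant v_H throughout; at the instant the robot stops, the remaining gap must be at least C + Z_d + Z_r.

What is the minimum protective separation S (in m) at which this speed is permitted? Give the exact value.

braking lasts T_s = (3/4)/4 = 0.1875 s
robot in T_r: 0.7500·0.2500 = 0.1875 m
robot under decel: 0.7500²/(2·4.0000) = 0.0703 m
human closes 1.4000·0.4375 = 0.6125 m
residual clearance needed = 0.0200+0.0050+0.0500 = 0.0750 m
S_min ≈ 0.1875+0.0703+0.6125+0.0750  ⇒  S_min = 121/128 m

S_min = 121/128 m = 0.9453 m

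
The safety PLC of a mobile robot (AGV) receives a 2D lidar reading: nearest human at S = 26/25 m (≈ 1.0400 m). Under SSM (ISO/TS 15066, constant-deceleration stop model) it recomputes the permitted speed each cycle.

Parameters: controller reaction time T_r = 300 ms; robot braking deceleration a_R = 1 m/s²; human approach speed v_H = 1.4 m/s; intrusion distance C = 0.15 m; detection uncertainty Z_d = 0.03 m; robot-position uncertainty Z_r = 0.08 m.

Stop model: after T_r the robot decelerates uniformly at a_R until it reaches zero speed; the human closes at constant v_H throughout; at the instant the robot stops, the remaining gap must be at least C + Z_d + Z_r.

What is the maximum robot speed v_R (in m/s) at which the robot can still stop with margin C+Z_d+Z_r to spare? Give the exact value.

v_R_max = 1/5 m/s = 0.2000 m/s

collect terms ⇒ (1/2)·v_R² + (17/10)·v_R + (-9/25) = 0
  disc = (17/10)² − 4·(1/2)·(-9/25) = 361/100 ; √disc = 19/10
  v_R = (−(17/10) + 19/10) / (2·(1/2)) = 1/5 m/s
check:
stop time T_s = (1/5)/1 = 0.2000 s
robot covers v_R·T_r = 0.2000·0.3000 = 0.0600 m before braking
robot under decel: 0.2000²/(2·1.0000) = 0.0200 m
human closes 1.4000·0.5000 = 0.7000 m
residual clearance needed = 0.1500+0.0300+0.0800 = 0.2600 m
sum ≈ 0.0600+0.0200+0.7000+0.2600 ≈ 1.0400 m = S ✓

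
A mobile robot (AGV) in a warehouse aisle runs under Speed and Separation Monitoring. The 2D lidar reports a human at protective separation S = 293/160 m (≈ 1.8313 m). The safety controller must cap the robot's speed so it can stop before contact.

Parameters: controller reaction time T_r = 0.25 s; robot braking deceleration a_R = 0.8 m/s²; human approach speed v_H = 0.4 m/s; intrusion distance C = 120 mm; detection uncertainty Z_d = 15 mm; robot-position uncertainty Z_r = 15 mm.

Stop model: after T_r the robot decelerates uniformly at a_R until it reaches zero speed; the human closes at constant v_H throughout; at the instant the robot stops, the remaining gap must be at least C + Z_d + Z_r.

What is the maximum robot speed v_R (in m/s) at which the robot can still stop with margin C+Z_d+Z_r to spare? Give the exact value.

v_R_max = 11/10 m/s = 1.1000 m/s

quadratic (5/8)·v² + (3/4)·v + (-253/160) = 0
  disc = (3/4)² − 4·(5/8)·(-253/160) = 289/64 ; √disc = 17/8
  v_R = (−(3/4) + 17/8) / (2·(5/8)) = 11/10 m/s
check:
stop time T_s = (11/10)/(4/5) = 1.3750 s
reaction-phase robot travel = 1.1000·0.2500 = 0.2750 m
robot under decel: 1.1000²/(2·0.8000) = 0.7562 m
person approaches 0.4000·(0.2500+1.3750) = 0.6500 m
margins: 0.1200+0.0150+0.0150 = 0.1500 m
sum ≈ 0.2750+0.7562+0.6500+0.1500 ≈ 1.8313 m = S ✓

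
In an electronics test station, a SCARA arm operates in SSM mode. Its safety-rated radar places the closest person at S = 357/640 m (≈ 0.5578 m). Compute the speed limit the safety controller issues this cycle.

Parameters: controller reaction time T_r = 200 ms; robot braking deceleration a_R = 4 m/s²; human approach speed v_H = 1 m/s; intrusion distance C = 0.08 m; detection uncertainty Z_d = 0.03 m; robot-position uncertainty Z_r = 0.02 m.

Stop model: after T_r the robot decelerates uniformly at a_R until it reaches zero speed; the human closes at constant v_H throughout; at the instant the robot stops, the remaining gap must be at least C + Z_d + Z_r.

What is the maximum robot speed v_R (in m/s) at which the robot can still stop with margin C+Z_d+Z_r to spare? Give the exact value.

collect terms ⇒ (1/8)·v_R² + (9/20)·v_R + (-729/3200) = 0
  disc = (9/20)² − 4·(1/8)·(-729/3200) = 81/256 ; √disc = 9/16
  v_R = (−(9/20) + 9/16) / (2·(1/8)) = 9/20 m/s
check:
braking lasts T_s = (9/20)/4 = 0.1125 s
robot in T_r: 0.4500·0.2000 = 0.0900 m
robot under decel: 0.4500²/(2·4.0000) = 0.0253 m
human closes 1.0000·0.3125 = 0.3125 m
residual clearance needed = 0.0800+0.0300+0.0200 = 0.1300 m
sum ≈ 0.0900+0.0253+0.3125+0.1300 ≈ 0.5578 m = S ✓

v_R_max = 9/20 m/s = 0.4500 m/s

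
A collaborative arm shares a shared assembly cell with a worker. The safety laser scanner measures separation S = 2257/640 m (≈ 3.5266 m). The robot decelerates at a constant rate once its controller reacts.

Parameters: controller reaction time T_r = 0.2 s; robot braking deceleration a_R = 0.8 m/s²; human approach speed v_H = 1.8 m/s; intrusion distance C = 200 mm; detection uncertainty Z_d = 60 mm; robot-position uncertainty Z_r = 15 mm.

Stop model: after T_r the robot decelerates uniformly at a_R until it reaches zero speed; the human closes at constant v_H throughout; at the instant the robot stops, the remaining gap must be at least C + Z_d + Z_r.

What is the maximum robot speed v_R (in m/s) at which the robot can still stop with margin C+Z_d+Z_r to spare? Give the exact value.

collect terms ⇒ (5/8)·v_R² + (49/20)·v_R + (-9253/3200) = 0
  disc = (49/20)² − 4·(5/8)·(-9253/3200) = 84681/6400 ; √disc = 291/80
  v_R = (−(49/20) + 291/80) / (2·(5/8)) = 19/20 m/s
check:
braking lasts T_s = (19/20)/(4/5) = 1.1875 s
robot covers v_R·T_r = 0.9500·0.2000 = 0.1900 m before braking
robot covers 0.9500·1.1875 − ½·0.8000·1.1875² = 0.5641 m while stopping
person approaches 1.8000·(0.2000+1.1875) = 2.4975 m
margins: 0.2000+0.0600+0.0150 = 0.2750 m
sum ≈ 0.1900+0.5641+2.4975+0.2750 ≈ 3.5266 m = S ✓

v_R_max = 19/20 m/s = 0.9500 m/s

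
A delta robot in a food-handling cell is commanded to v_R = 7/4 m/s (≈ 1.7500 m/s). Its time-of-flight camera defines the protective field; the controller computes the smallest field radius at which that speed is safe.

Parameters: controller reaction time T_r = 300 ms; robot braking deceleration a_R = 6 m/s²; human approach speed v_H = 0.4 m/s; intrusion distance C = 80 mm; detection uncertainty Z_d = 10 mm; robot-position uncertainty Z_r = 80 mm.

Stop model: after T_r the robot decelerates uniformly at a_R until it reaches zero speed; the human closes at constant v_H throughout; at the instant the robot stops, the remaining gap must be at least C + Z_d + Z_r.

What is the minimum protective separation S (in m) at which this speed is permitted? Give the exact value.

S_min = 1899/1600 m = 1.1869 m

braking lasts T_s = (7/4)/6 = 0.2917 s
robot in T_r: 1.7500·0.3000 = 0.5250 m
braking distance = 1.7500²/(2·6.0000) = 0.2552 m
person approaches 0.4000·(0.3000+0.2917) = 0.2367 m
residual clearance needed = 0.0800+0.0100+0.0800 = 0.1700 m
S_min ≈ 0.5250+0.2552+0.2367+0.1700  ⇒  S_min = 1899/1600 m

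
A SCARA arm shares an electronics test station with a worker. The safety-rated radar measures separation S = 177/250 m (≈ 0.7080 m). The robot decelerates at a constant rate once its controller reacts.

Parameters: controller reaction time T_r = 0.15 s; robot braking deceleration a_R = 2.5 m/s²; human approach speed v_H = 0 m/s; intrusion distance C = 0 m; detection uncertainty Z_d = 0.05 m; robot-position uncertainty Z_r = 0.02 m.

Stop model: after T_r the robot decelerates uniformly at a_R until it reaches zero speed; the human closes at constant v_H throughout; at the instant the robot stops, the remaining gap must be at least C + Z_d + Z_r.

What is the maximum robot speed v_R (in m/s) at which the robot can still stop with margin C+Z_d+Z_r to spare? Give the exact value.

quadratic (1/5)·v² + (3/20)·v + (-319/500) = 0
  disc = (3/20)² − 4·(1/5)·(-319/500) = 5329/10000 ; √disc = 73/100
  v_R = (−(3/20) + 73/100) / (2·(1/5)) = 29/20 m/s
check:
braking lasts T_s = (29/20)/(5/2) = 0.5800 s
robot covers v_R·T_r = 1.4500·0.1500 = 0.2175 m before braking
braking distance = 1.4500²/(2·2.5000) = 0.4205 m
human closes 0.0000·0.7300 = 0.0000 m
margins: 0.0000+0.0500+0.0200 = 0.0700 m
sum ≈ 0.2175+0.4205+0.0000+0.0700 ≈ 0.7080 m = S ✓

v_R_max = 29/20 m/s = 1.4500 m/s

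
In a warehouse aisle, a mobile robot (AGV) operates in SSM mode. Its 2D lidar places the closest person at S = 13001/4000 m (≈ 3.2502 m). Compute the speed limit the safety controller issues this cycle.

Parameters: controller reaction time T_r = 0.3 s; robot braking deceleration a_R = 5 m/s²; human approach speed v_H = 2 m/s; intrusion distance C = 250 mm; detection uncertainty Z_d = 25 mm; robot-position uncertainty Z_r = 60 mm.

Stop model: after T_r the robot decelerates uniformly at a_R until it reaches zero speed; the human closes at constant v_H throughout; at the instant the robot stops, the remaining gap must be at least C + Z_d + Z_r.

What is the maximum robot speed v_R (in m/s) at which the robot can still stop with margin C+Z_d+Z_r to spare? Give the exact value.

collect terms ⇒ (1/10)·v_R² + (7/10)·v_R + (-9261/4000) = 0
  disc = (7/10)² − 4·(1/10)·(-9261/4000) = 14161/10000 ; √disc = 119/100
  v_R = (−(7/10) + 119/100) / (2·(1/10)) = 49/20 m/s
check:
stop time T_s = (49/20)/5 = 0.4900 s
robot covers v_R·T_r = 2.4500·0.3000 = 0.7350 m before braking
braking distance = 2.4500²/(2·5.0000) = 0.6002 m
human closes 2.0000·0.7900 = 1.5800 m
margins: 0.2500+0.0250+0.0600 = 0.3350 m
sum ≈ 0.7350+0.6002+1.5800+0.3350 ≈ 3.2502 m = S ✓

v_R_max = 49/20 m/s = 2.4500 m/s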